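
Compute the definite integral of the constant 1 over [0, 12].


The integral of a constant k over [a, b] equals k * (b - a).
integral from 0 to 12 of 1 dx
= 1 * (12 - 0)
= 1 * 12
= 12

12


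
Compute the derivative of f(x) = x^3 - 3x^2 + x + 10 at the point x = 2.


Differentiate f(x) = x^3 - 3x^2 + x + 10 term by term:
f'(x) = 3x^2 - 6x + 1
Substitute x = 2:
f'(2) = 3 * 2^2 - 6 * 2 + 1
= 12 - 12 + 1
= 1

1


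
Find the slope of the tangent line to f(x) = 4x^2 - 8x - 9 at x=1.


The slope of the tangent line equals f'(x) at the point.
f(x) = 4x^2 - 8x - 9
f'(x) = 8x - 8
At x = 1:
f'(1) = 8 * 1 - 8
= 8 - 8
= 0

0


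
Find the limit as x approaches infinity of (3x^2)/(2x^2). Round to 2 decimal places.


For limits at infinity with equal-degree polynomials,
we compare leading coefficients.
Numerator leading term: 3x^2
Denominator leading term: 2x^2
Divide both by x^2:
lim = (3) / (2)
As x -> infinity, the 1/x and 1/x^2 terms vanish:
= 3/2 = 1.50

1.50


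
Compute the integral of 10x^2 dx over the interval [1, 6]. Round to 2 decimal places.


Find the antiderivative of 10x^2:
F(x) = 10/3 * x^3
Apply the Fundamental Theorem of Calculus:
F(6) - F(1)
= 10/3 * 6^3 - 10/3 * 1^3
= 10/3 * (216 - 1)
= 10/3 * 215
= 2150/3 ≈ 716.67

716.67


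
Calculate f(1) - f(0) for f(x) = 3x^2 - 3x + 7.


Net change = f(b) - f(a)
f(x) = 3x^2 - 3x + 7
Compute f(1):
f(1) = 3 * 1^2 - 3 * 1 + 7
= 3 - 3 + 7
= 7
Compute f(0):
f(0) = 3 * 0^2 - 3 * 0 + 7
= 0 + 0 + 7
= 7
Net change = 7 - 7 = 0

0


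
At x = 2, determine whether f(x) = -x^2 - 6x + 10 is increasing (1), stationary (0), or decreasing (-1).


Compute f'(x) to determine behavior:
f'(x) = -2x - 6
f'(2) = -2 * 2 - 6
= -4 - 6
= -10
Since f'(2) < 0, the function is decreasing (-1)

-1


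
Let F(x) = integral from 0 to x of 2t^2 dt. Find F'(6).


By the Fundamental Theorem of Calculus (Part 1):
If F(x) = integral from 0 to x of f(t) dt, then F'(x) = f(x)
Here f(t) = 2t^2
So F'(x) = 2x^2
Evaluate at x = 6:
F'(6) = 2 * 6^2
= 2 * 36
= 72

72


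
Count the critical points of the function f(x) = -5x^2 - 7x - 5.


Find where f'(x) = 0:
f'(x) = -10x - 7
Set f'(x) = 0:
-10x - 7 = 0
x = 7 / (-10) = -7/10
This is a linear equation in x, so there is exactly one solution.
Number of critical points: 1

1


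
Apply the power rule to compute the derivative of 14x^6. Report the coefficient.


We apply the power rule: d/dx [ax^n] = a*n * x^(n-1)
d/dx [14x^6]
= 14 * 6 * x^(6-1)
= 84x^5
The coefficient is 84

84


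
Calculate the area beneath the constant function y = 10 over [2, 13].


The area under a constant function y = 10 is a rectangle.
Width = 13 - 2 = 11
Height = 10
Area = width * height
= 11 * 10
= 110

110


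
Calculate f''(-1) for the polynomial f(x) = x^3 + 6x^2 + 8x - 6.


First derivative:
f'(x) = 3x^2 + 12x + 8
Second derivative:
f''(x) = 6x + 12
Substitute x = -1:
f''(-1) = 6 * (-1) + 12
= -6 + 12
= 6

6


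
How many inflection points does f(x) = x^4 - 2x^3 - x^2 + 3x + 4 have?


Inflection points occur where f''(x) = 0 and concavity changes.
f(x) = x^4 - 2x^3 - x^2 + 3x + 4
f'(x) = 4x^3 - 6x^2 - 2x + 3
f''(x) = 12x^2 - 12x - 2
This is a quadratic in x. Use the discriminant to count real roots.
Discriminant = (-12)^2 - 4 * 12 * (-2)
= 144 - (-96)
= 240
Since discriminant > 0, f''(x) = 0 has 2 distinct real solutions.
A quadratic with two distinct real roots changes sign at each root, so concavity changes at both.
Number of inflection points: 2

2


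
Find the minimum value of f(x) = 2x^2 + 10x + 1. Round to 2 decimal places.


For a quadratic f(x) = ax^2 + bx + c with a > 0, the minimum is at the vertex.
Vertex x-coordinate: x = -b/(2a)
x = -(10) / (2 * 2)
x = -10/4 = -5/2
Substitute back to find the minimum value:
f(-5/2) = 2 * (-5/2)^2 + 10 * (-5/2) + 1
= 25/2 - 25 + 1
= -23/2 = -11.50

-11.50


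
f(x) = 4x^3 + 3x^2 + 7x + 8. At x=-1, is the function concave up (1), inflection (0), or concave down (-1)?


Concavity is determined by the sign of f''(x).
f(x) = 4x^3 + 3x^2 + 7x + 8
f'(x) = 12x^2 + 6x + 7
f''(x) = 24x + 6
f''(-1) = 24 * (-1) + 6
= -24 + 6
= -18
Since f''(-1) < 0, the function is concave down (-1)

-1


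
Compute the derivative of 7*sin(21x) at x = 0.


Apply the chain rule to differentiate 7*sin(21x):
d/dx [7*sin(21x)]
= 7 * cos(21x) * d/dx(21x)
= 7 * 21 * cos(21x)
= 147 * cos(21x)
Evaluate at x = 0:
= 147 * cos(0)
= 147 * 1
= 147

147


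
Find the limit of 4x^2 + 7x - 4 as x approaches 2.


Since polynomials are continuous, we use direct substitution.
lim(x->2) of 4x^2 + 7x - 4
= 4 * 2^2 + 7 * 2 - 4
= 16 + 14 - 4
= 26

26


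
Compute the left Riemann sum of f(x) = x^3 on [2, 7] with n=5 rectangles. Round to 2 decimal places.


Left Riemann sum uses left endpoints of each subinterval.
Interval: [2, 7], n = 5
dx = (7 - 2) / 5 = 1
Left endpoints: [2, 3, 4, 5, 6]
f values: [8, 27, 64, 125, 216]
Sum = dx * (sum of f values)
= 1 * 440
= 440 = 440.00

440.00


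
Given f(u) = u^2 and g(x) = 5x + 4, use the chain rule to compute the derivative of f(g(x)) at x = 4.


Using the chain rule: (f(g(x)))' = f'(g(x)) * g'(x)
First, find g(4):
g(4) = 5 * 4 + 4 = 24
Next, f'(u) = 2u
And g'(x) = 5
So f'(g(4)) * g'(4)
= 2 * 24 * 5
= 240

240


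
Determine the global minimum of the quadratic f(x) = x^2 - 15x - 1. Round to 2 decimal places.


For a quadratic f(x) = ax^2 + bx + c with a > 0, the minimum is at the vertex.
Vertex x-coordinate: x = -b/(2a)
x = -(-15) / (2 * 1)
x = 15/2
Substitute back to find the minimum value:
f(15/2) = 1 * (15/2)^2 - 15 * (15/2) - 1
= 225/4 - 225/2 - 1
= -229/4 = -57.25

-57.25


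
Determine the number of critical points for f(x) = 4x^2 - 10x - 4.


Find where f'(x) = 0:
f'(x) = 8x - 10
Set f'(x) = 0:
8x - 10 = 0
x = 10 / 8 = 5/4
This is a linear equation in x, so there is exactly one solution.
Number of critical points: 1

1


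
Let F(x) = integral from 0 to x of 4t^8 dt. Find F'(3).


By the Fundamental Theorem of Calculus (Part 1):
If F(x) = integral from 0 to x of f(t) dt, then F'(x) = f(x)
Here f(t) = 4t^8
So F'(x) = 4x^8
Evaluate at x = 3:
F'(3) = 4 * 3^8
= 4 * 6561
= 26244

26244


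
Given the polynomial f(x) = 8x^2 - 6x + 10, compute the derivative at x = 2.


Differentiate term by term using power and sum rules:
f(x) = 8x^2 - 6x + 10
f'(x) = 16x - 6
Substitute x = 2:
f'(2) = 16 * 2 - 6
= 32 - 6
= 26

26


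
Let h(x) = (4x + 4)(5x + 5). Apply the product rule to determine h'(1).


Let u(x) = 4x + 4 and v(x) = 5x + 5
u'(x) = 4
v'(x) = 5
Product rule: h'(x) = u'(x)*v(x) + u(x)*v'(x)
= 4 * (5x + 5) + (4x + 4) * 5
At x = 1:
u(1) = 4 * 1 + 4 = 8
v(1) = 5 * 1 + 5 = 10
h'(1) = 4 * 10 + 8 * 5
= 40 + 40
= 80

80


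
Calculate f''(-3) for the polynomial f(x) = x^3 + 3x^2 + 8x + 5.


First derivative:
f'(x) = 3x^2 + 6x + 8
Second derivative:
f''(x) = 6x + 6
Substitute x = -3:
f''(-3) = 6 * (-3) + 6
= -18 + 6
= -12

-12


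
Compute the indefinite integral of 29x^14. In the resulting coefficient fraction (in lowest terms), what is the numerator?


Apply the power rule for integration:
integral of ax^n dx = a/(n+1) * x^(n+1) + C
integral of 29x^14 dx
= 29/15 * x^15 + C
The coefficient in lowest terms is 29/15, and its numerator is 29

29


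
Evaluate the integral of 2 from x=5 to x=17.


The integral of a constant k over [a, b] equals k * (b - a).
integral from 5 to 17 of 2 dx
= 2 * (17 - 5)
= 2 * 12
= 24

24


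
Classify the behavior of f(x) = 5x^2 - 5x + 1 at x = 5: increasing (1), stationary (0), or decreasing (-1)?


Compute f'(x) to determine behavior:
f'(x) = 10x - 5
f'(5) = 10 * 5 - 5
= 50 - 5
= 45
Since f'(5) > 0, the function is increasing (1)

1


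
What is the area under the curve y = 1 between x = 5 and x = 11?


The area under a constant function y = 1 is a rectangle.
Width = 11 - 5 = 6
Height = 1
Area = width * height
= 6 * 1
= 6

6


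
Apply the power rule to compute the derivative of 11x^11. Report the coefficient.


We apply the power rule: d/dx [ax^n] = a*n * x^(n-1)
d/dx [11x^11]
= 11 * 11 * x^(11-1)
= 121x^10
The coefficient is 121

121


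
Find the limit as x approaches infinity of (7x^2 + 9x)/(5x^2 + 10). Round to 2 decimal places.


For limits at infinity with equal-degree polynomials,
we compare leading coefficients.
Numerator leading term: 7x^2
Denominator leading term: 5x^2
Divide both by x^2:
lim = (7 + 9/x) / (5 + 10/x^2)
As x -> infinity, the 1/x and 1/x^2 terms vanish:
= 7/5 = 1.40

1.40


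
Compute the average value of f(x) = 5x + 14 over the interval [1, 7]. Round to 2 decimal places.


Average value = 1/(b-a) * integral from a to b of f(x) dx
First compute the integral of 5x + 14:
F(x) = (5/2)x^2 + 14x
F(7) = 5/2 * 49 + 14 * 7 = 441/2
F(1) = 5/2 * 1 + 14 * 1 = 33/2
Integral = 441/2 - 33/2 = 204
Average = 204 / (7 - 1) = 204 / 6
= 34 = 34.00

34.00


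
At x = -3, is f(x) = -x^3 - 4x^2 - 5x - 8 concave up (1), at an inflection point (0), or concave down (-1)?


Concavity is determined by the sign of f''(x).
f(x) = -x^3 - 4x^2 - 5x - 8
f'(x) = -3x^2 - 8x - 5
f''(x) = -6x - 8
f''(-3) = -6 * (-3) - 8
= 18 - 8
= 10
Since f''(-3) > 0, the function is concave up (1)

1


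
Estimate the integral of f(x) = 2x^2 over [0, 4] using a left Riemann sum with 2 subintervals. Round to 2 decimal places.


Left Riemann sum uses left endpoints of each subinterval.
Interval: [0, 4], n = 2
dx = (4 - 0) / 2 = 2
Left endpoints: [0, 2]
f values: [0, 8]
Sum = dx * (sum of f values)
= 2 * 8
= 16 = 16.00

16.00


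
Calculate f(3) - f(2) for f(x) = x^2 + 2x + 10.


Net change = f(b) - f(a)
f(x) = x^2 + 2x + 10
Compute f(3):
f(3) = 1 * 3^2 + 2 * 3 + 10
= 9 + 6 + 10
= 25
Compute f(2):
f(2) = 1 * 2^2 + 2 * 2 + 10
= 4 + 4 + 10
= 18
Net change = 25 - 18 = 7

7


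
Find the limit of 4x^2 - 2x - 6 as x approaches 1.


Since polynomials are continuous, we use direct substitution.
lim(x->1) of 4x^2 - 2x - 6
= 4 * 1^2 - 2 * 1 - 6
= 4 - 2 - 6
= -4

-4


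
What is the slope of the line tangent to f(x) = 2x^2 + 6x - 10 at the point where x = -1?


The slope of the tangent line equals f'(x) at the point.
f(x) = 2x^2 + 6x - 10
f'(x) = 4x + 6
At x = -1:
f'(-1) = 4 * (-1) + 6
= -4 + 6
= 2

2


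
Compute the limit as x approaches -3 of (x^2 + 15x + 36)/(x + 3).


Direct substitution gives 0/0, so we factor the numerator.
Factor: (x^2 + 15x + 36) = (x + 3)(x + 12)
Cancel the common factor (x + 3):
(x^2 + 15x + 36)/(x + 3) = (x + 12)
Now substitute x = -3:
= (-3) - (-12) = 9

9


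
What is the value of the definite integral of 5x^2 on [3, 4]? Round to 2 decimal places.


Find the antiderivative of 5x^2:
F(x) = 5/3 * x^3
Apply the Fundamental Theorem of Calculus:
F(4) - F(3)
= 5/3 * 4^3 - 5/3 * 3^3
= 5/3 * (64 - 27)
= 5/3 * 37
= 185/3 ≈ 61.67

61.67


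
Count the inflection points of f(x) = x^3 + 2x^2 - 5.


Inflection points occur where f''(x) = 0 and concavity changes.
f(x) = x^3 + 2x^2 - 5
f'(x) = 3x^2 + 4x
f''(x) = 6x + 4
Set f''(x) = 0:
6x + 4 = 0
x = -4 / 6 = -2/3
Since f''(x) is linear (degree 1), it changes sign at this point.
Therefore there is exactly 1 inflection point.

1


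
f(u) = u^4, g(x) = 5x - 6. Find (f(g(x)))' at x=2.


Using the chain rule: (f(g(x)))' = f'(g(x)) * g'(x)
First, find g(2):
g(2) = 5 * 2 - 6 = 4
Next, f'(u) = 4u^3
And g'(x) = 5
So f'(g(2)) * g'(2)
= 4 * 4^3 * 5
= 4 * 64 * 5
= 1280

1280


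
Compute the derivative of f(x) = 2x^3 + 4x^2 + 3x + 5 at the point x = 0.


Differentiate f(x) = 2x^3 + 4x^2 + 3x + 5 term by term:
f'(x) = 6x^2 + 8x + 3
Substitute x = 0:
f'(0) = 6 * 0^2 + 8 * 0 + 3
= 0 + 0 + 3
= 3

3


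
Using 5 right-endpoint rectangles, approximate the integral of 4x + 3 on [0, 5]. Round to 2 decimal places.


Right Riemann sum uses right endpoints of each subinterval.
Interval: [0, 5], n = 5
dx = (5 - 0) / 5 = 1
Right endpoints: [1, 2, 3, 4, 5]
f values: [7, 11, 15, 19, 23]
Sum = dx * (sum of f values)
= 1 * 75
= 75 = 75.00

75.00


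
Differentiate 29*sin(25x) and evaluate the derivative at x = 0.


Apply the chain rule to differentiate 29*sin(25x):
d/dx [29*sin(25x)]
= 29 * cos(25x) * d/dx(25x)
= 29 * 25 * cos(25x)
= 725 * cos(25x)
Evaluate at x = 0:
= 725 * cos(0)
= 725 * 1
= 725

725


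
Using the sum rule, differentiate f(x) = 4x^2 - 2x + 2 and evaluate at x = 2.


Differentiate term by term using power and sum rules:
f(x) = 4x^2 - 2x + 2
f'(x) = 8x - 2
Substitute x = 2:
f'(2) = 8 * 2 - 2
= 16 - 2
= 14

14


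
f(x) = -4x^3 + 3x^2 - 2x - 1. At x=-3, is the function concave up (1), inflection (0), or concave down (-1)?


Concavity is determined by the sign of f''(x).
f(x) = -4x^3 + 3x^2 - 2x - 1
f'(x) = -12x^2 + 6x - 2
f''(x) = -24x + 6
f''(-3) = -24 * (-3) + 6
= 72 + 6
= 78
Since f''(-3) > 0, the function is concave up (1)

1


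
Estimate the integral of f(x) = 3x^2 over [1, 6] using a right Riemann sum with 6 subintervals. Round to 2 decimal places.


Right Riemann sum uses right endpoints of each subinterval.
Interval: [1, 6], n = 6
dx = (6 - 1) / 6 = 5/6
Right endpoints: [11/6, 8/3, 7/2, 13/3, 31/6, 6]
f values: [121/12, 64/3, 147/4, 169/3, 961/12, 108]
Sum = dx * (sum of f values)
= 5/6 * 3751/12
= 18755/72 ≈ 260.49

260.49


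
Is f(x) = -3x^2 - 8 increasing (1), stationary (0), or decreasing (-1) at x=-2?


Compute f'(x) to determine behavior:
f'(x) = -6x
f'(-2) = -6 * (-2) + 0
= 12 + 0
= 12
Since f'(-2) > 0, the function is increasing (1)

1


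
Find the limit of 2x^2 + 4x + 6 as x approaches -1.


Since polynomials are continuous, we use direct substitution.
lim(x->-1) of 2x^2 + 4x + 6
= 2 * (-1)^2 + 4 * (-1) + 6
= 2 - 4 + 6
= 4

4


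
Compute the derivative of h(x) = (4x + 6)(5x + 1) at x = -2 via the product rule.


Let u(x) = 4x + 6 and v(x) = 5x + 1
u'(x) = 4
v'(x) = 5
Product rule: h'(x) = u'(x)*v(x) + u(x)*v'(x)
= 4 * (5x + 1) + (4x + 6) * 5
At x = -2:
u(-2) = 4 * (-2) + 6 = -2
v(-2) = 5 * (-2) + 1 = -9
h'(-2) = 4 * (-9) + (-2) * 5
= -36 - 10
= -46

-46


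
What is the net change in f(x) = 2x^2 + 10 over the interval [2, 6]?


Net change = f(b) - f(a)
f(x) = 2x^2 + 10
Compute f(6):
f(6) = 2 * 6^2 + 0 * 6 + 10
= 72 + 0 + 10
= 82
Compute f(2):
f(2) = 2 * 2^2 + 0 * 2 + 10
= 8 + 0 + 10
= 18
Net change = 82 - 18 = 64

64


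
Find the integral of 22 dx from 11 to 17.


The integral of a constant k over [a, b] equals k * (b - a).
integral from 11 to 17 of 22 dx
= 22 * (17 - 11)
= 22 * 6
= 132

132


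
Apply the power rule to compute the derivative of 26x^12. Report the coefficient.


We apply the power rule: d/dx [ax^n] = a*n * x^(n-1)
d/dx [26x^12]
= 26 * 12 * x^(12-1)
= 312x^11
The coefficient is 312

312


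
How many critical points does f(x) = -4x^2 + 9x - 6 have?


Find where f'(x) = 0:
f'(x) = -8x + 9
Set f'(x) = 0:
-8x + 9 = 0
x = -9 / (-8) = 9/8
This is a linear equation in x, so there is exactly one solution.
Number of critical points: 1

1


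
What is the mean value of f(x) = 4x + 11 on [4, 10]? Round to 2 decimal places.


Average value = 1/(b-a) * integral from a to b of f(x) dx
First compute the integral of 4x + 11:
F(x) = 2x^2 + 11x
F(10) = 2 * 100 + 11 * 10 = 310
F(4) = 2 * 16 + 11 * 4 = 76
Integral = 310 - 76 = 234
Average = 234 / (10 - 4) = 234 / 6
= 39 = 39.00

39.00


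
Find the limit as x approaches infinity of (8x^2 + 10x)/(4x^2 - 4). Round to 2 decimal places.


For limits at infinity with equal-degree polynomials,
we compare leading coefficients.
Numerator leading term: 8x^2
Denominator leading term: 4x^2
Divide both by x^2:
lim = (8 + 10/x) / (4 - 4/x^2)
As x -> infinity, the 1/x and 1/x^2 terms vanish:
= 8/4 = 2 = 2.00

2.00


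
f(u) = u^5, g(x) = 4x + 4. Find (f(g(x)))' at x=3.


Using the chain rule: (f(g(x)))' = f'(g(x)) * g'(x)
First, find g(3):
g(3) = 4 * 3 + 4 = 16
Next, f'(u) = 5u^4
And g'(x) = 4
So f'(g(3)) * g'(3)
= 5 * 16^4 * 4
= 5 * 65536 * 4
= 1310720

1310720


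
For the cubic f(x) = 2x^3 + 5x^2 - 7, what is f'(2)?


Differentiate f(x) = 2x^3 + 5x^2 - 7 term by term:
f'(x) = 6x^2 + 10x
Substitute x = 2:
f'(2) = 6 * 2^2 + 10 * 2 + 0
= 24 + 20 + 0
= 44

44


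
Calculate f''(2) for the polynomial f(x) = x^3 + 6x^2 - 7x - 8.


First derivative:
f'(x) = 3x^2 + 12x - 7
Second derivative:
f''(x) = 6x + 12
Substitute x = 2:
f''(2) = 6 * 2 + 12
= 12 + 12
= 24

24


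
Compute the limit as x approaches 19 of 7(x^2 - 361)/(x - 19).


Direct substitution gives 0/0, so we factor the numerator.
Factor: 7(x^2 - 361) = 7 * (x - 19)(x + 19)
Cancel the common factor (x - 19):
7(x^2 - 361)/(x - 19) = 7 * (x + 19)
Now substitute x = 19:
= 7 * (19 + 19) = 266

266


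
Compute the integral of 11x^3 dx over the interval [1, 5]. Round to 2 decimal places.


Find the antiderivative of 11x^3:
F(x) = 11/4 * x^4
Apply the Fundamental Theorem of Calculus:
F(5) - F(1)
= 11/4 * 5^4 - 11/4 * 1^4
= 11/4 * (625 - 1)
= 11/4 * 624
= 1716 = 1716.00

1716.00


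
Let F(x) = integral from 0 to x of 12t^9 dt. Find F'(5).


By the Fundamental Theorem of Calculus (Part 1):
If F(x) = integral from 0 to x of f(t) dt, then F'(x) = f(x)
Here f(t) = 12t^9
So F'(x) = 12x^9
Evaluate at x = 5:
F'(5) = 12 * 5^9
= 12 * 1953125
= 23437500

23437500


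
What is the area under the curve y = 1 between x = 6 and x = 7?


The area under a constant function y = 1 is a rectangle.
Width = 7 - 6 = 1
Height = 1
Area = width * height
= 1 * 1
= 1

1


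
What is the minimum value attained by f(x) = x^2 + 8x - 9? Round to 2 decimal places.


For a quadratic f(x) = ax^2 + bx + c with a > 0, the minimum is at the vertex.
Vertex x-coordinate: x = -b/(2a)
x = -(8) / (2 * 1)
x = -8/2 = -4
Substitute back to find the minimum value:
f(-4) = 1 * (-4)^2 + 8 * (-4) - 9
= 16 - 32 - 9
= -25 = -25.00

-25.00


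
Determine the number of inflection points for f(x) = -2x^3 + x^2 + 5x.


Inflection points occur where f''(x) = 0 and concavity changes.
f(x) = -2x^3 + x^2 + 5x
f'(x) = -6x^2 + 2x + 5
f''(x) = -12x + 2
Set f''(x) = 0:
-12x + 2 = 0
x = -2 / (-12) = 1/6
Since f''(x) is linear (degree 1), it changes sign at this point.
Therefore there is exactly 1 inflection point.

1


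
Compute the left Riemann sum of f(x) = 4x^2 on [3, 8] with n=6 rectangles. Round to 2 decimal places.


Left Riemann sum uses left endpoints of each subinterval.
Interval: [3, 8], n = 6
dx = (8 - 3) / 6 = 5/6
Left endpoints: [3, 23/6, 14/3, 11/2, 19/3, 43/6]
f values: [36, 529/9, 784/9, 121, 1444/9, 1849/9]
Sum = dx * (sum of f values)
= 5/6 * 6019/9
= 30095/54 ≈ 557.31

557.31


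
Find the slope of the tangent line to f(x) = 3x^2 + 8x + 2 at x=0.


The slope of the tangent line equals f'(x) at the point.
f(x) = 3x^2 + 8x + 2
f'(x) = 6x + 8
At x = 0:
f'(0) = 6 * 0 + 8
= 0 + 8
= 8

8


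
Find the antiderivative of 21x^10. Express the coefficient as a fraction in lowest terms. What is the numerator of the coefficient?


Apply the power rule for integration:
integral of ax^n dx = a/(n+1) * x^(n+1) + C
integral of 21x^10 dx
= 21/11 * x^11 + C
The coefficient in lowest terms is 21/11, and its numerator is 21

21


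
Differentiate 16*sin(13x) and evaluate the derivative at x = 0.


Apply the chain rule to differentiate 16*sin(13x):
d/dx [16*sin(13x)]
= 16 * cos(13x) * d/dx(13x)
= 16 * 13 * cos(13x)
= 208 * cos(13x)
Evaluate at x = 0:
= 208 * cos(0)
= 208 * 1
= 208

208


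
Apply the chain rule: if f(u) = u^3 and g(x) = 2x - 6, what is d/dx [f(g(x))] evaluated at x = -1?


Using the chain rule: (f(g(x)))' = f'(g(x)) * g'(x)
First, find g(-1):
g(-1) = 2 * (-1) - 6 = -8
Next, f'(u) = 3u^2
And g'(x) = 2
So f'(g(-1)) * g'(-1)
= 3 * (-8)^2 * 2
= 3 * 64 * 2
= 384

384


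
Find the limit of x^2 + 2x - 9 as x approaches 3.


Since polynomials are continuous, we use direct substitution.
lim(x->3) of x^2 + 2x - 9
= 1 * 3^2 + 2 * 3 - 9
= 9 + 6 - 9
= 6

6


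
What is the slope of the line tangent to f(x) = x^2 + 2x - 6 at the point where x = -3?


The slope of the tangent line equals f'(x) at the point.
f(x) = x^2 + 2x - 6
f'(x) = 2x + 2
At x = -3:
f'(-3) = 2 * (-3) + 2
= -6 + 2
= -4

-4


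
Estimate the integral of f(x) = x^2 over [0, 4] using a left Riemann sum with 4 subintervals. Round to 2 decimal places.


Left Riemann sum uses left endpoints of each subinterval.
Interval: [0, 4], n = 4
dx = (4 - 0) / 4 = 1
Left endpoints: [0, 1, 2, 3]
f values: [0, 1, 4, 9]
Sum = dx * (sum of f values)
= 1 * 14
= 14 = 14.00

14.00


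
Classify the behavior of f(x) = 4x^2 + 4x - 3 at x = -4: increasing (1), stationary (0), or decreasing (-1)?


Compute f'(x) to determine behavior:
f'(x) = 8x + 4
f'(-4) = 8 * (-4) + 4
= -32 + 4
= -28
Since f'(-4) < 0, the function is decreasing (-1)

-1


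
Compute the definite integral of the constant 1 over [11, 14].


The integral of a constant k over [a, b] equals k * (b - a).
integral from 11 to 14 of 1 dx
= 1 * (14 - 11)
= 1 * 3
= 3

3


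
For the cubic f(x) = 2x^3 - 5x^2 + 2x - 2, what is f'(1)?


Differentiate f(x) = 2x^3 - 5x^2 + 2x - 2 term by term:
f'(x) = 6x^2 - 10x + 2
Substitute x = 1:
f'(1) = 6 * 1^2 - 10 * 1 + 2
= 6 - 10 + 2
= -2

-2


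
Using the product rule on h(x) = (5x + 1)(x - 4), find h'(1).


Let u(x) = 5x + 1 and v(x) = x - 4
u'(x) = 5
v'(x) = 1
Product rule: h'(x) = u'(x)*v(x) + u(x)*v'(x)
= 5 * (x - 4) + (5x + 1) * 1
At x = 1:
u(1) = 5 * 1 + 1 = 6
v(1) = 1 * 1 - 4 = -3
h'(1) = 5 * (-3) + 6 * 1
= -15 + 6
= -9

-9


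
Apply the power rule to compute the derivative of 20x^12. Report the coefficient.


We apply the power rule: d/dx [ax^n] = a*n * x^(n-1)
d/dx [20x^12]
= 20 * 12 * x^(12-1)
= 240x^11
The coefficient is 240

240


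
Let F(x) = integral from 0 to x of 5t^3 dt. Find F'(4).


By the Fundamental Theorem of Calculus (Part 1):
If F(x) = integral from 0 to x of f(t) dt, then F'(x) = f(x)
Here f(t) = 5t^3
So F'(x) = 5x^3
Evaluate at x = 4:
F'(4) = 5 * 4^3
= 5 * 64
= 320

320


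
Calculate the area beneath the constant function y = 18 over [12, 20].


The area under a constant function y = 18 is a rectangle.
Width = 20 - 12 = 8
Height = 18
Area = width * height
= 8 * 18
= 144

144


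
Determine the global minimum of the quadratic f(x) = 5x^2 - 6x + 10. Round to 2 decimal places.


For a quadratic f(x) = ax^2 + bx + c with a > 0, the minimum is at the vertex.
Vertex x-coordinate: x = -b/(2a)
x = -(-6) / (2 * 5)
x = 6/10 = 3/5
Substitute back to find the minimum value:
f(3/5) = 5 * (3/5)^2 - 6 * (3/5) + 10
= 9/5 - 18/5 + 10
= 41/5 = 8.20

8.20


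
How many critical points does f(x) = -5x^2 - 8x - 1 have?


Find where f'(x) = 0:
f'(x) = -10x - 8
Set f'(x) = 0:
-10x - 8 = 0
x = 8 / (-10) = -4/5
This is a linear equation in x, so there is exactly one solution.
Number of critical points: 1

1


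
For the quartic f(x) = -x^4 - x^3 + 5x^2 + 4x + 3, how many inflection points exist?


Inflection points occur where f''(x) = 0 and concavity changes.
f(x) = -x^4 - x^3 + 5x^2 + 4x + 3
f'(x) = -4x^3 - 3x^2 + 10x + 4
f''(x) = -12x^2 - 6x + 10
This is a quadratic in x. Use the discriminant to count real roots.
Discriminant = (-6)^2 - 4 * (-12) * 10
= 36 - (-480)
= 516
Since discriminant > 0, f''(x) = 0 has 2 distinct real solutions.
A quadratic with two distinct real roots changes sign at each root, so concavity changes at both.
Number of inflection points: 2

2


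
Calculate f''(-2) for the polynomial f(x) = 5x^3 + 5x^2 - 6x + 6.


First derivative:
f'(x) = 15x^2 + 10x - 6
Second derivative:
f''(x) = 30x + 10
Substitute x = -2:
f''(-2) = 30 * (-2) + 10
= -60 + 10
= -50

-50


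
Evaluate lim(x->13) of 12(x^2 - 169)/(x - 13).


Direct substitution gives 0/0, so we factor the numerator.
Factor: 12(x^2 - 169) = 12 * (x - 13)(x + 13)
Cancel the common factor (x - 13):
12(x^2 - 169)/(x - 13) = 12 * (x + 13)
Now substitute x = 13:
= 12 * (13 + 13) = 312

312


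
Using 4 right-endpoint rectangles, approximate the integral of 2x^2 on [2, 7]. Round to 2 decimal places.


Right Riemann sum uses right endpoints of each subinterval.
Interval: [2, 7], n = 4
dx = (7 - 2) / 4 = 5/4
Right endpoints: [13/4, 9/2, 23/4, 7]
f values: [169/8, 81/2, 529/8, 98]
Sum = dx * (sum of f values)
= 5/4 * 903/4
= 4515/16 ≈ 282.19

282.19


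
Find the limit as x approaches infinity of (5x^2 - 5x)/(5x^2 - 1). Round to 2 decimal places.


For limits at infinity with equal-degree polynomials,
we compare leading coefficients.
Numerator leading term: 5x^2
Denominator leading term: 5x^2
Divide both by x^2:
lim = (5 - 5/x) / (5 - 1/x^2)
As x -> infinity, the 1/x and 1/x^2 terms vanish:
= 5/5 = 1 = 1.00

1.00


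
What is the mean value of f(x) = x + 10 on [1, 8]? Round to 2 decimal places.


Average value = 1/(b-a) * integral from a to b of f(x) dx
First compute the integral of x + 10:
F(x) = (1/2)x^2 + 10x
F(8) = 1/2 * 64 + 10 * 8 = 112
F(1) = 1/2 * 1 + 10 * 1 = 21/2
Integral = 112 - 21/2 = 203/2
Average = (203/2) / (8 - 1) = (203/2) / 7
= 29/2 = 14.50

14.50


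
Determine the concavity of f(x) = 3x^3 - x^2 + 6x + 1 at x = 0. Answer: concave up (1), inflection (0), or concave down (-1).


Concavity is determined by the sign of f''(x).
f(x) = 3x^3 - x^2 + 6x + 1
f'(x) = 9x^2 - 2x + 6
f''(x) = 18x - 2
f''(0) = 18 * 0 - 2
= 0 - 2
= -2
Since f''(0) < 0, the function is concave down (-1)

-1


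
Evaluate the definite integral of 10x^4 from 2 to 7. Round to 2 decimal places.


Find the antiderivative of 10x^4:
F(x) = 10/5 * x^5
Apply the Fundamental Theorem of Calculus:
F(7) - F(2)
= 10/5 * 7^5 - 10/5 * 2^5
= 10/5 * (16807 - 32)
= 10/5 * 16775
= 33550 = 33550.00

33550.00


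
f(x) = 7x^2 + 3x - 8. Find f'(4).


Differentiate term by term using power and sum rules:
f(x) = 7x^2 + 3x - 8
f'(x) = 14x + 3
Substitute x = 4:
f'(4) = 14 * 4 + 3
= 56 + 3
= 59

59


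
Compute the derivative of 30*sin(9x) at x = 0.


Apply the chain rule to differentiate 30*sin(9x):
d/dx [30*sin(9x)]
= 30 * cos(9x) * d/dx(9x)
= 30 * 9 * cos(9x)
= 270 * cos(9x)
Evaluate at x = 0:
= 270 * cos(0)
= 270 * 1
= 270

270


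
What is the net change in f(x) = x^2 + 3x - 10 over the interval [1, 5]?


Net change = f(b) - f(a)
f(x) = x^2 + 3x - 10
Compute f(5):
f(5) = 1 * 5^2 + 3 * 5 - 10
= 25 + 15 - 10
= 30
Compute f(1):
f(1) = 1 * 1^2 + 3 * 1 - 10
= 1 + 3 - 10
= -6
Net change = 30 - (-6) = 36

36


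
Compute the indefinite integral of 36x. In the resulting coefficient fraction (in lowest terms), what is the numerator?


Apply the power rule for integration:
integral of ax^n dx = a/(n+1) * x^(n+1) + C
integral of 36x dx
= 36/2 * x^2 + C
= 18 * x^2 + C
The coefficient in lowest terms is 18 = 18/1, so its numerator is 18

18


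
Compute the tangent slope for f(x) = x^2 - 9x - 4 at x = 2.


The slope of the tangent line equals f'(x) at the point.
f(x) = x^2 - 9x - 4
f'(x) = 2x - 9
At x = 2:
f'(2) = 2 * 2 - 9
= 4 - 9
= -5

-5


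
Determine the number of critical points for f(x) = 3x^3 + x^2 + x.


Find where f'(x) = 0:
f(x) = 3x^3 + x^2 + x
f'(x) = 9x^2 + 2x + 1
This is a quadratic in x. Use the discriminant to count real roots.
Discriminant = (2)^2 - 4 * 9 * 1
= 4 - 36
= -32
Since discriminant < 0, f'(x) = 0 has no real solutions.
Number of critical points: 0

0


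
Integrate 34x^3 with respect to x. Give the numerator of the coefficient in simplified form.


Apply the power rule for integration:
integral of ax^n dx = a/(n+1) * x^(n+1) + C
integral of 34x^3 dx
= 34/4 * x^4 + C
= 17/2 * x^4 + C
The coefficient in lowest terms is 17/2, and its numerator is 17

17


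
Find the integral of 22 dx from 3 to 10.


The integral of a constant k over [a, b] equals k * (b - a).
integral from 3 to 10 of 22 dx
= 22 * (10 - 3)
= 22 * 7
= 154

154


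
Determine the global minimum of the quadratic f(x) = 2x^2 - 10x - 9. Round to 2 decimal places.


For a quadratic f(x) = ax^2 + bx + c with a > 0, the minimum is at the vertex.
Vertex x-coordinate: x = -b/(2a)
x = -(-10) / (2 * 2)
x = 10/4 = 5/2
Substitute back to find the minimum value:
f(5/2) = 2 * (5/2)^2 - 10 * (5/2) - 9
= 25/2 - 25 - 9
= -43/2 = -21.50

-21.50


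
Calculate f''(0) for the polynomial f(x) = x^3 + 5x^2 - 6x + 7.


First derivative:
f'(x) = 3x^2 + 10x - 6
Second derivative:
f''(x) = 6x + 10
Substitute x = 0:
f''(0) = 6 * 0 + 10
= 0 + 10
= 10

10


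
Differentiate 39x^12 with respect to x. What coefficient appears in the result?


We apply the power rule: d/dx [ax^n] = a*n * x^(n-1)
d/dx [39x^12]
= 39 * 12 * x^(12-1)
= 468x^11
The coefficient is 468

468


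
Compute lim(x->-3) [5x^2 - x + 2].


Since polynomials are continuous, we use direct substitution.
lim(x->-3) of 5x^2 - x + 2
= 5 * (-3)^2 - 1 * (-3) + 2
= 45 + 3 + 2
= 50

50


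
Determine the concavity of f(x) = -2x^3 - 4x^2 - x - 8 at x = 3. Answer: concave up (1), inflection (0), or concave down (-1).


Concavity is determined by the sign of f''(x).
f(x) = -2x^3 - 4x^2 - x - 8
f'(x) = -6x^2 - 8x - 1
f''(x) = -12x - 8
f''(3) = -12 * 3 - 8
= -36 - 8
= -44
Since f''(3) < 0, the function is concave down (-1)

-1


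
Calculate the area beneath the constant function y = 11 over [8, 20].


The area under a constant function y = 11 is a rectangle.
Width = 20 - 8 = 12
Height = 11
Area = width * height
= 12 * 11
= 132

132


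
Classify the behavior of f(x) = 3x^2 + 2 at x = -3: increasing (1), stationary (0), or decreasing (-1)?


Compute f'(x) to determine behavior:
f'(x) = 6x
f'(-3) = 6 * (-3) + 0
= -18 + 0
= -18
Since f'(-3) < 0, the function is decreasing (-1)

-1


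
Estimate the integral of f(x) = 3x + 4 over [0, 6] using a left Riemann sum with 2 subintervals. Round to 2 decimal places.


Left Riemann sum uses left endpoints of each subinterval.
Interval: [0, 6], n = 2
dx = (6 - 0) / 2 = 3
Left endpoints: [0, 3]
f values: [4, 13]
Sum = dx * (sum of f values)
= 3 * 17
= 51 = 51.00

51.00


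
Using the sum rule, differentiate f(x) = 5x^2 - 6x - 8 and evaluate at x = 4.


Differentiate term by term using power and sum rules:
f(x) = 5x^2 - 6x - 8
f'(x) = 10x - 6
Substitute x = 4:
f'(4) = 10 * 4 - 6
= 40 - 6
= 34

34


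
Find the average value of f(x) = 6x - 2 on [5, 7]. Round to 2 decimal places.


Average value = 1/(b-a) * integral from a to b of f(x) dx
First compute the integral of 6x - 2:
F(x) = 3x^2 - 2x
F(7) = 3 * 49 - 2 * 7 = 133
F(5) = 3 * 25 - 2 * 5 = 65
Integral = 133 - 65 = 68
Average = 68 / (7 - 5) = 68 / 2
= 34 = 34.00

34.00


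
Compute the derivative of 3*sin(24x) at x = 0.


Apply the chain rule to differentiate 3*sin(24x):
d/dx [3*sin(24x)]
= 3 * cos(24x) * d/dx(24x)
= 3 * 24 * cos(24x)
= 72 * cos(24x)
Evaluate at x = 0:
= 72 * cos(0)
= 72 * 1
= 72

72


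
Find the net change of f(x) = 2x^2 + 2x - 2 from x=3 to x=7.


Net change = f(b) - f(a)
f(x) = 2x^2 + 2x - 2
Compute f(7):
f(7) = 2 * 7^2 + 2 * 7 - 2
= 98 + 14 - 2
= 110
Compute f(3):
f(3) = 2 * 3^2 + 2 * 3 - 2
= 18 + 6 - 2
= 22
Net change = 110 - 22 = 88

88


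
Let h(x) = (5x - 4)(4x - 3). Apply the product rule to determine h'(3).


Let u(x) = 5x - 4 and v(x) = 4x - 3
u'(x) = 5
v'(x) = 4
Product rule: h'(x) = u'(x)*v(x) + u(x)*v'(x)
= 5 * (4x - 3) + (5x - 4) * 4
At x = 3:
u(3) = 5 * 3 - 4 = 11
v(3) = 4 * 3 - 3 = 9
h'(3) = 5 * 9 + 11 * 4
= 45 + 44
= 89

89


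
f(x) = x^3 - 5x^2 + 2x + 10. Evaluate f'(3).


Differentiate f(x) = x^3 - 5x^2 + 2x + 10 term by term:
f'(x) = 3x^2 - 10x + 2
Substitute x = 3:
f'(3) = 3 * 3^2 - 10 * 3 + 2
= 27 - 30 + 2
= -1

-1


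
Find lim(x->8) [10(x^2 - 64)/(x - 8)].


Direct substitution gives 0/0, so we factor the numerator.
Factor: 10(x^2 - 64) = 10 * (x - 8)(x + 8)
Cancel the common factor (x - 8):
10(x^2 - 64)/(x - 8) = 10 * (x + 8)
Now substitute x = 8:
= 10 * (8 + 8) = 160

160


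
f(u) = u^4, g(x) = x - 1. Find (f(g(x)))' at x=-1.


Using the chain rule: (f(g(x)))' = f'(g(x)) * g'(x)
First, find g(-1):
g(-1) = 1 * (-1) - 1 = -2
Next, f'(u) = 4u^3
And g'(x) = 1
So f'(g(-1)) * g'(-1)
= 4 * (-2)^3 * 1
= 4 * (-8) * 1
= -32

-32


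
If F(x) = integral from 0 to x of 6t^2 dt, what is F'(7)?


By the Fundamental Theorem of Calculus (Part 1):
If F(x) = integral from 0 to x of f(t) dt, then F'(x) = f(x)
Here f(t) = 6t^2
So F'(x) = 6x^2
Evaluate at x = 7:
F'(7) = 6 * 7^2
= 6 * 49
= 294

294


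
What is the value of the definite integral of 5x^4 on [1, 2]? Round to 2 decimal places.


Find the antiderivative of 5x^4:
F(x) = 5/5 * x^5
Apply the Fundamental Theorem of Calculus:
F(2) - F(1)
= 5/5 * 2^5 - 5/5 * 1^5
= 5/5 * (32 - 1)
= 5/5 * 31
= 31 = 31.00

31.00


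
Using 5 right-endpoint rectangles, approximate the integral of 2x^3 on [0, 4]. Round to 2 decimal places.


Right Riemann sum uses right endpoints of each subinterval.
Interval: [0, 4], n = 5
dx = (4 - 0) / 5 = 4/5
Right endpoints: [4/5, 8/5, 12/5, 16/5, 4]
f values: [128/125, 1024/125, 3456/125, 8192/125, 128]
Sum = dx * (sum of f values)
= 4/5 * 1152/5
= 4608/25 = 184.32

184.32


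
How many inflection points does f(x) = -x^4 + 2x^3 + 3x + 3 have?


Inflection points occur where f''(x) = 0 and concavity changes.
f(x) = -x^4 + 2x^3 + 3x + 3
f'(x) = -4x^3 + 6x^2 + 3
f''(x) = -12x^2 + 12x
This is a quadratic in x. Use the discriminant to count real roots.
Discriminant = (12)^2 - 4 * (-12) * 0
= 144 - 0
= 144
Since discriminant > 0, f''(x) = 0 has 2 distinct real solutions.
A quadratic with two distinct real roots changes sign at each root, so concavity changes at both.
Number of inflection points: 2

2


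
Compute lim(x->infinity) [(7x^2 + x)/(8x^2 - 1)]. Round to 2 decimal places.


For limits at infinity with equal-degree polynomials,
we compare leading coefficients.
Numerator leading term: 7x^2
Denominator leading term: 8x^2
Divide both by x^2:
lim = (7 + 1/x) / (8 - 1/x^2)
As x -> infinity, the 1/x and 1/x^2 terms vanish:
= 7/8 ≈ 0.88

0.88


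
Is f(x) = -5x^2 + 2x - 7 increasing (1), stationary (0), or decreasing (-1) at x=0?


Compute f'(x) to determine behavior:
f'(x) = -10x + 2
f'(0) = -10 * 0 + 2
= 0 + 2
= 2
Since f'(0) > 0, the function is increasing (1)

1


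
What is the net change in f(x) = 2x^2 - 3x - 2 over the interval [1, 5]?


Net change = f(b) - f(a)
f(x) = 2x^2 - 3x - 2
Compute f(5):
f(5) = 2 * 5^2 - 3 * 5 - 2
= 50 - 15 - 2
= 33
Compute f(1):
f(1) = 2 * 1^2 - 3 * 1 - 2
= 2 - 3 - 2
= -3
Net change = 33 - (-3) = 36

36


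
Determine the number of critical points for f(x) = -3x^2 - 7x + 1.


Find where f'(x) = 0:
f'(x) = -6x - 7
Set f'(x) = 0:
-6x - 7 = 0
x = 7 / (-6) = -7/6
This is a linear equation in x, so there is exactly one solution.
Number of critical points: 1

1


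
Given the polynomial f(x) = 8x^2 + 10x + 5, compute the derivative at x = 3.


Differentiate term by term using power and sum rules:
f(x) = 8x^2 + 10x + 5
f'(x) = 16x + 10
Substitute x = 3:
f'(3) = 16 * 3 + 10
= 48 + 10
= 58

58


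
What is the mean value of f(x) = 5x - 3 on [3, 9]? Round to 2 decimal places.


Average value = 1/(b-a) * integral from a to b of f(x) dx
First compute the integral of 5x - 3:
F(x) = (5/2)x^2 - 3x
F(9) = 5/2 * 81 - 3 * 9 = 351/2
F(3) = 5/2 * 9 - 3 * 3 = 27/2
Integral = 351/2 - 27/2 = 162
Average = 162 / (9 - 3) = 162 / 6
= 27 = 27.00

27.00


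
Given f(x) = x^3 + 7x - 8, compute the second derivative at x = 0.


First derivative:
f'(x) = 3x^2 + 7
Second derivative:
f''(x) = 6x
Substitute x = 0:
f''(0) = 6 * 0 + 0
= 0 + 0
= 0

0


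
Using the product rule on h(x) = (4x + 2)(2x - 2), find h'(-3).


Let u(x) = 4x + 2 and v(x) = 2x - 2
u'(x) = 4
v'(x) = 2
Product rule: h'(x) = u'(x)*v(x) + u(x)*v'(x)
= 4 * (2x - 2) + (4x + 2) * 2
At x = -3:
u(-3) = 4 * (-3) + 2 = -10
v(-3) = 2 * (-3) - 2 = -8
h'(-3) = 4 * (-8) + (-10) * 2
= -32 - 20
= -52

-52


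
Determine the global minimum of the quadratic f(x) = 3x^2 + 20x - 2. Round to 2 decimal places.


For a quadratic f(x) = ax^2 + bx + c with a > 0, the minimum is at the vertex.
Vertex x-coordinate: x = -b/(2a)
x = -(20) / (2 * 3)
x = -20/6 = -10/3
Substitute back to find the minimum value:
f(-10/3) = 3 * (-10/3)^2 + 20 * (-10/3) - 2
= 100/3 - 200/3 - 2
= -106/3 ≈ -35.33

-35.33


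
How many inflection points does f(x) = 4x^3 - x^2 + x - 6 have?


Inflection points occur where f''(x) = 0 and concavity changes.
f(x) = 4x^3 - x^2 + x - 6
f'(x) = 12x^2 - 2x + 1
f''(x) = 24x - 2
Set f''(x) = 0:
24x - 2 = 0
x = 2 / 24 = 1/12
Since f''(x) is linear (degree 1), it changes sign at this point.
Therefore there is exactly 1 inflection point.

1


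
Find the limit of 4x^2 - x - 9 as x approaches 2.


Since polynomials are continuous, we use direct substitution.
lim(x->2) of 4x^2 - x - 9
= 4 * 2^2 - 1 * 2 - 9
= 16 - 2 - 9
= 5

5


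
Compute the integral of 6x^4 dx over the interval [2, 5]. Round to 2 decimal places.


Find the antiderivative of 6x^4:
F(x) = 6/5 * x^5
Apply the Fundamental Theorem of Calculus:
F(5) - F(2)
= 6/5 * 5^5 - 6/5 * 2^5
= 6/5 * (3125 - 32)
= 6/5 * 3093
= 18558/5 = 3711.60

3711.60


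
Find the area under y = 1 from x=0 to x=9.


The area under a constant function y = 1 is a rectangle.
Width = 9 - 0 = 9
Height = 1
Area = width * height
= 9 * 1
= 9

9


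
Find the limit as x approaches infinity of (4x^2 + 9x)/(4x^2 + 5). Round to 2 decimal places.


For limits at infinity with equal-degree polynomials,
we compare leading coefficients.
Numerator leading term: 4x^2
Denominator leading term: 4x^2
Divide both by x^2:
lim = (4 + 9/x) / (4 + 5/x^2)
As x -> infinity, the 1/x and 1/x^2 terms vanish:
= 4/4 = 1 = 1.00

1.00


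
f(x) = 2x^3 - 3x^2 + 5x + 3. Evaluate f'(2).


Differentiate f(x) = 2x^3 - 3x^2 + 5x + 3 term by term:
f'(x) = 6x^2 - 6x + 5
Substitute x = 2:
f'(2) = 6 * 2^2 - 6 * 2 + 5
= 24 - 12 + 5
= 17

17


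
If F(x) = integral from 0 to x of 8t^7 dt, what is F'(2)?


By the Fundamental Theorem of Calculus (Part 1):
If F(x) = integral from 0 to x of f(t) dt, then F'(x) = f(x)
Here f(t) = 8t^7
So F'(x) = 8x^7
Evaluate at x = 2:
F'(2) = 8 * 2^7
= 8 * 128
= 1024

1024


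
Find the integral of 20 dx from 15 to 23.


The integral of a constant k over [a, b] equals k * (b - a).
integral from 15 to 23 of 20 dx
= 20 * (23 - 15)
= 20 * 8
= 160

160


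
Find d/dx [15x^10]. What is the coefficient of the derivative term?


We apply the power rule: d/dx [ax^n] = a*n * x^(n-1)
d/dx [15x^10]
= 15 * 10 * x^(10-1)
= 150x^9
The coefficient is 150

150


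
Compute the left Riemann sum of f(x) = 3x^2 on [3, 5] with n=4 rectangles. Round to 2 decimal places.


Left Riemann sum uses left endpoints of each subinterval.
Interval: [3, 5], n = 4
dx = (5 - 3) / 4 = 1/2
Left endpoints: [3, 7/2, 4, 9/2]
f values: [27, 147/4, 48, 243/4]
Sum = dx * (sum of f values)
= 1/2 * 345/2
= 345/4 = 86.25

86.25


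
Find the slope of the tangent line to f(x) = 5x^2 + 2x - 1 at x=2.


The slope of the tangent line equals f'(x) at the point.
f(x) = 5x^2 + 2x - 1
f'(x) = 10x + 2
At x = 2:
f'(2) = 10 * 2 + 2
= 20 + 2
= 22

22


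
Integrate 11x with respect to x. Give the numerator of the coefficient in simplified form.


Apply the power rule for integration:
integral of ax^n dx = a/(n+1) * x^(n+1) + C
integral of 11x dx
= 11/2 * x^2 + C
The coefficient in lowest terms is 11/2, and its numerator is 11

11


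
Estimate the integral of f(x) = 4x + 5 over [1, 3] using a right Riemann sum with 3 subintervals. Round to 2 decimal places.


Right Riemann sum uses right endpoints of each subinterval.
Interval: [1, 3], n = 3
dx = (3 - 1) / 3 = 2/3
Right endpoints: [5/3, 7/3, 3]
f values: [35/3, 43/3, 17]
Sum = dx * (sum of f values)
= 2/3 * 43
= 86/3 ≈ 28.67

28.67


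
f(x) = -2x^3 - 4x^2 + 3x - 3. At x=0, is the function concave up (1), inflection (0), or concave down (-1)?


Concavity is determined by the sign of f''(x).
f(x) = -2x^3 - 4x^2 + 3x - 3
f'(x) = -6x^2 - 8x + 3
f''(x) = -12x - 8
f''(0) = -12 * 0 - 8
= 0 - 8
= -8
Since f''(0) < 0, the function is concave down (-1)

-1
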